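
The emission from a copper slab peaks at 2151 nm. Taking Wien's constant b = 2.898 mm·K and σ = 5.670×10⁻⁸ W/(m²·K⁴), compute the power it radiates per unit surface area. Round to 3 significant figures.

Wien's law: T = b/λ_max = 2.898×10⁻³/2.151×10⁻⁶ = 1347.28 K.
Then I = σT⁴ = 5.670×10⁻⁸×(1347.28)⁴ = 1.87×10⁵ W/m².

I ≈ 1.87×10⁵ W/m²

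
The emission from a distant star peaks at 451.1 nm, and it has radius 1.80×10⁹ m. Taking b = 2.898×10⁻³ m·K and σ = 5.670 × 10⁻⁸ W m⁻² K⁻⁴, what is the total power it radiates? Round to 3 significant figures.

P ≈ 3.93×10²⁷ W

Wien's law: T = b/λ_max = 2.898×10⁻³/4.511×10⁻⁷ = 6424.30 K.
Surface area A = 4πR² = 4π(1.80×10⁹ m)² = 4.07150×10¹⁹ m².
Then P = σAT⁴ = 5.670×10⁻⁸×4.07150×10¹⁹×(6424.30)⁴ = 3.93×10²⁷ W.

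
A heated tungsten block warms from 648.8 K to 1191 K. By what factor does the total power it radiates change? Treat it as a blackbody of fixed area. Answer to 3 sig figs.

P ∝ T⁴, so P₂/P₁ = (T₂/T₁)⁴ = (1191/648.8)⁴ = (1.83570)⁴ = 11.4.

P₂/P₁ ≈ 11.4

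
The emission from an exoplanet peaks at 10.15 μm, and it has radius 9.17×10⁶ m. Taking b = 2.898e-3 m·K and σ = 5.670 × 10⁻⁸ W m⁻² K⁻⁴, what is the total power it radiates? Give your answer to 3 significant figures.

P ≈ 3.98×10¹⁷ W

Wien's law: T = b/λ_max = 2.898×10⁻³/1.015×10⁻⁵ = 285.517 K.
Surface area A = 4πR² = 4π(9.17×10⁶ m)² = 1.05669×10¹⁵ m².
Then P = σAT⁴ = 5.670×10⁻⁸×1.05669×10¹⁵×(285.517)⁴ = 3.98×10¹⁷ W.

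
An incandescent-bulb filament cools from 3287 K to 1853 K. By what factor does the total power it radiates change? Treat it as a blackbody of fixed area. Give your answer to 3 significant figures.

P₂/P₁ ≈ 0.101

P ∝ T⁴, so P₂/P₁ = (T₂/T₁)⁴ = (1853/3287)⁴ = (0.563736)⁴ = 0.101.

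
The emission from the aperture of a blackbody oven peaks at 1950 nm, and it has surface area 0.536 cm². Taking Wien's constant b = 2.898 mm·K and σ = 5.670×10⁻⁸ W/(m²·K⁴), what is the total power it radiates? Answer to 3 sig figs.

Wien's law: T = b/λ_max = 2.898×10⁻³/1.950×10⁻⁶ = 1486.15 K.
Area A = 0.536 cm² = 5.36×10⁻⁵ m².
Then P = σAT⁴ = 5.670×10⁻⁸×5.36×10⁻⁵×(1486.15)⁴ = 14.8 W.

P ≈ 14.8 W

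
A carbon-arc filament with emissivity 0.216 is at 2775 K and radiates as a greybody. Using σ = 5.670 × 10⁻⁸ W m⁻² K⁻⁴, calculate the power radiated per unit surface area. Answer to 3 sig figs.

Stefan–Boltzmann: I = εσT⁴ = 0.216 × 5.670×10⁻⁸ × (2775)⁴ = 7.26×10⁵ W/m².

I ≈ 7.26×10⁵ W/m²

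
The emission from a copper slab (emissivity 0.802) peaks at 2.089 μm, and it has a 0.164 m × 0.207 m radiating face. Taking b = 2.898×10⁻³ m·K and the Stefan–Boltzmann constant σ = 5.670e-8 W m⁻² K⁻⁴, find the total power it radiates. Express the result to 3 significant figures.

P ≈ 5.72×10³ W

Wien's law: T = b/λ_max = 2.898×10⁻³/2.089×10⁻⁶ = 1387.27 K.
Area A = 0.164 × 0.207 = 0.033948 m².
Then P = εσAT⁴ = 0.802×5.670×10⁻⁸×0.033948×(1387.27)⁴ = 5.72×10³ W.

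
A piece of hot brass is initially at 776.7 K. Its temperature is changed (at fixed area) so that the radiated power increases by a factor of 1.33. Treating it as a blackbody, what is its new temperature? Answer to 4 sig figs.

T₂ ≈ 834.1 K

P ∝ T⁴, so T₂/T₁ = (P₂/P₁)^(1/4) = (1.33)^(1/4) = 1.07390.
T₂ = 776.7 × 1.07390 = 834.1 K.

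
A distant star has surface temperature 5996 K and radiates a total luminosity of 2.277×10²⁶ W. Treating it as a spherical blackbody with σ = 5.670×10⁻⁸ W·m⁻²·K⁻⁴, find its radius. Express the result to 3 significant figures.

L = 4πR²σT⁴ ⇒ R = √(L/(4πσT⁴)).
σT⁴ = 7.32874×10⁷ W/m², so R = √(2.277×10²⁶/(4π×7.32874×10⁷)) = 4.97×10⁸ m.

R ≈ 4.97×10⁸ m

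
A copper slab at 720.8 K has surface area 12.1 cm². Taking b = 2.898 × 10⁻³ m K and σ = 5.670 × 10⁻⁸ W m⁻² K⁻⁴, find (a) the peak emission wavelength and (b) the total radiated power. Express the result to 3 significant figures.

(a) λ_max = b/T = 2.898×10⁻³/720.8 = 4.021×10⁻⁶ m = 4.02 μm.
Area A = 12.1 cm² = 1.21×10⁻³ m².
(b) P = σAT⁴ = 5.670×10⁻⁸×1.21×10⁻³×(720.8)⁴ = 18.5 W.

λ_max ≈ 4.02 μm; P ≈ 18.5 W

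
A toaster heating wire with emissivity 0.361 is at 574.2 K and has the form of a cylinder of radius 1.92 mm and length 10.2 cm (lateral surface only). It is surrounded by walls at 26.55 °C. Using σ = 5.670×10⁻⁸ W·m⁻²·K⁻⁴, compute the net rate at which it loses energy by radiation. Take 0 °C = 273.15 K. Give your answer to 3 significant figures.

Surroundings: T = 26.55 °C + 273.15 = 299.70 K.
Lateral area A = 2πrL = 2π×1.92×10⁻³×0.102 = 1.23050×10⁻³ m².
Net radiated power P_net = εσA(T⁴ − T₀⁴) = 0.361×5.670×10⁻⁸×1.23050×10⁻³×(574.2⁴ − 299.70⁴).
T⁴ − T₀⁴ = 1.08706×10¹¹ − 8.06765×10⁹ = 1.00638×10¹¹ K⁴, so P_net = 2.53 W.

Net loss ≈ 2.53 W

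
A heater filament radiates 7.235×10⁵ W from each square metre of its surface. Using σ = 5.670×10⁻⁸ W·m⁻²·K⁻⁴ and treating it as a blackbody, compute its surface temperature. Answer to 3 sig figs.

T ≈ 1.89×10³ K

I = σT⁴, so T = (I/σ)^(1/4) = (7.235×10⁵/(5.670×10⁻⁸))^(1/4) = 1.89×10³ K.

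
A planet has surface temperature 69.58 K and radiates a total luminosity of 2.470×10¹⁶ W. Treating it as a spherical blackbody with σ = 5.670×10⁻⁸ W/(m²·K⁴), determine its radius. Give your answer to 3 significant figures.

R ≈ 3.85×10⁷ m

L = 4πR²σT⁴ ⇒ R = √(L/(4πσT⁴)).
σT⁴ = 1.32899 W/m², so R = √(2.470×10¹⁶/(4π×1.32899)) = 3.85×10⁷ m.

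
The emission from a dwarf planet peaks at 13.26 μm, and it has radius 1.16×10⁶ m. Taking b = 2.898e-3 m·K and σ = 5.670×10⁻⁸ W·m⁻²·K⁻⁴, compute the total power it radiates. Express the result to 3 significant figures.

P ≈ 2.19×10¹⁵ W

Wien's law: T = b/λ_max = 2.898×10⁻³/1.326×10⁻⁵ = 218.552 K.
Surface area A = 4πR² = 4π(1.16×10⁶ m)² = 1.69093×10¹³ m².
Then P = σAT⁴ = 5.670×10⁻⁸×1.69093×10¹³×(218.552)⁴ = 2.19×10¹⁵ W.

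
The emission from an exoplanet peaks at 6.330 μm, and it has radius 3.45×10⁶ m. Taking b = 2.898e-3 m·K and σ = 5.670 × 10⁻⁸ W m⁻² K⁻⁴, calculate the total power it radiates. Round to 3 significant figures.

P ≈ 3.73×10¹⁷ W

Wien's law: T = b/λ_max = 2.898×10⁻³/6.330×10⁻⁶ = 457.820 K.
Surface area A = 4πR² = 4π(3.45×10⁶ m)² = 1.49571×10¹⁴ m².
Then P = σAT⁴ = 5.670×10⁻⁸×1.49571×10¹⁴×(457.820)⁴ = 3.73×10¹⁷ W.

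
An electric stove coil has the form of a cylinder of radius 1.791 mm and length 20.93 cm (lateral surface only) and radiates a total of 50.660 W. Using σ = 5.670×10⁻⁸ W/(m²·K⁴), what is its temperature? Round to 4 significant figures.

T ≈ 784.8 K

Lateral area A = 2πrL = 2π×1.791×10⁻³×0.2093 = 2.35529×10⁻³ m².
P = σAT⁴ ⇒ T = (P/(σA))^(1/4) = (50.660/(5.670×10⁻⁸×2.35529×10⁻³))^(1/4) = 784.8 K.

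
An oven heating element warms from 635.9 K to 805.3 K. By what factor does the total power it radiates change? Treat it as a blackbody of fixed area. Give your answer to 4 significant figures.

P ∝ T⁴, so P₂/P₁ = (T₂/T₁)⁴ = (805.3/635.9)⁴ = (1.26639)⁴ = 2.572.

P₂/P₁ ≈ 2.572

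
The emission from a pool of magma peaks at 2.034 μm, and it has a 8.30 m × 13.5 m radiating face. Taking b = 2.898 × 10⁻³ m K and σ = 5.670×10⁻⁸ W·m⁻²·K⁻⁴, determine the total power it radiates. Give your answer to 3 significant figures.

P ≈ 2.62×10⁷ W

Wien's law: T = b/λ_max = 2.898×10⁻³/2.034×10⁻⁶ = 1424.78 K.
Area A = 8.30 × 13.5 = 112.05 m².
Then P = σAT⁴ = 5.670×10⁻⁸×112.05×(1424.78)⁴ = 2.62×10⁷ W.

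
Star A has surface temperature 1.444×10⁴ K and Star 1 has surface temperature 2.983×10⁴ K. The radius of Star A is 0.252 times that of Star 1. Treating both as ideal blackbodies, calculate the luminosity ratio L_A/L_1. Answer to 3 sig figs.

L_A/L_1 ≈ 3.49×10⁻³

L ∝ R²T⁴, so L_A/L_1 = (R_A/R_1)²(T_A/T_1)⁴ = (0.252)² × (1.444×10⁴/2.983×10⁴)⁴ = 0.063504 × 0.0549105 = 3.49×10⁻³.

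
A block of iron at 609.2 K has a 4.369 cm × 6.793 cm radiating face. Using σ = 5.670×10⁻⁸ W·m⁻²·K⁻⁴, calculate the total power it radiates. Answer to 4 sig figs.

Area A = 0.04369 × 0.06793 = 2.96786×10⁻³ m².
P = σAT⁴ = 5.670×10⁻⁸ × 2.96786×10⁻³ × (609.2)⁴ = 23.18 W.

P ≈ 23.18 W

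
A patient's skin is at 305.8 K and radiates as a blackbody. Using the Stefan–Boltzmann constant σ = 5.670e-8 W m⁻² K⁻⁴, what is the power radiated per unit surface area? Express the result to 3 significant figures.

I ≈ 496 W/m²

Stefan–Boltzmann: I = σT⁴ = 5.670×10⁻⁸ × (305.8)⁴ = 496 W/m².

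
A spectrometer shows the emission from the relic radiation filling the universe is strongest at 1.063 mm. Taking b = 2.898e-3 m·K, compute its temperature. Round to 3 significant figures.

Wien's law gives T = b/λ_max = (2.898×10⁻³ m·K)/(1.063×10⁻³ m) = 2.73 K.

T ≈ 2.73 K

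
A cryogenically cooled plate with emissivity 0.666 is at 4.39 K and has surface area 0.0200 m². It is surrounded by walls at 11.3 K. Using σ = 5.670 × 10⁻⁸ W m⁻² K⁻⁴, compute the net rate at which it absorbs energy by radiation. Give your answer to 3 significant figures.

Net gain ≈ 1.20×10⁻⁵ W

Area A = 0.0200 m².
Net radiated power P_net = εσA(T⁴ − T₀⁴) = 0.666×5.670×10⁻⁸×0.0200×(4.39⁴ − 11.3⁴).
T⁴ − T₀⁴ = 371.414 − 16304.7 = -15933.3 K⁴, so P_net = -1.20×10⁻⁵ W — negative, meaning a net gain of 1.20×10⁻⁵ W.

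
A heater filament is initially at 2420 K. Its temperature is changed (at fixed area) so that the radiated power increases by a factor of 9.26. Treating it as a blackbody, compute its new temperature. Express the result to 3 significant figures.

P ∝ T⁴, so T₂/T₁ = (P₂/P₁)^(1/4) = (9.26)^(1/4) = 1.74443.
T₂ = 2420 × 1.74443 = 4.22×10³ K.

T₂ ≈ 4.22×10³ K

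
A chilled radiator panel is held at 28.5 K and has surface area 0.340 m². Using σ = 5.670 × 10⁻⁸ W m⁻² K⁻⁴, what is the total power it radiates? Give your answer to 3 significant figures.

Area A = 0.340 m².
P = σAT⁴ = 5.670×10⁻⁸ × 0.340 × (28.5)⁴ = 0.0127 W.

P ≈ 0.0127 W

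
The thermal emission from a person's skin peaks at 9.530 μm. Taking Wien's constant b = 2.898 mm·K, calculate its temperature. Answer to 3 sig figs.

Wien's law gives T = b/λ_max = (2.898×10⁻³ m·K)/(9.530×10⁻⁶ m) = 304 K.

T ≈ 304 K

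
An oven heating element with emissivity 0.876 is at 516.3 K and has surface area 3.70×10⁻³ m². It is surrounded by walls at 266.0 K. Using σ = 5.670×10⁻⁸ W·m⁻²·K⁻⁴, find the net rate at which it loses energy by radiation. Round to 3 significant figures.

Area A = 3.70×10⁻³ m².
Net radiated power P_net = εσA(T⁴ − T₀⁴) = 0.876×5.670×10⁻⁸×3.70×10⁻³×(516.3⁴ − 266.0⁴).
T⁴ − T₀⁴ = 7.10573×10¹⁰ − 5.00641×10⁹ = 6.60509×10¹⁰ K⁴, so P_net = 12.1 W.

Net loss ≈ 12.1 W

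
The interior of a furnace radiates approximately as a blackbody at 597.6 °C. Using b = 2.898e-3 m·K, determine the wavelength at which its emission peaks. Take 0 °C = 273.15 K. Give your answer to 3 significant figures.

λ_max ≈ 3.33 μm

T = 597.6 °C + 273.15 = 870.75 K.
Wien's displacement law: λ_max = b/T = (2.898×10⁻³ m·K)/(870.75 K) = 3.328×10⁻⁶ m.
That is 3.33 μm, in the infrared range.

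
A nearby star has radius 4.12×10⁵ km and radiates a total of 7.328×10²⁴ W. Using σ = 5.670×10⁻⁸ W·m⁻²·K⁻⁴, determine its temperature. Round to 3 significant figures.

T ≈ 2.79×10³ K

Surface area A = 4πR² = 4π(4.12×10⁸ m)² = 2.13307×10¹⁸ m².
P = σAT⁴ ⇒ T = (P/(σA))^(1/4) = (7.328×10²⁴/(5.670×10⁻⁸×2.13307×10¹⁸))^(1/4) = 2.79×10³ K.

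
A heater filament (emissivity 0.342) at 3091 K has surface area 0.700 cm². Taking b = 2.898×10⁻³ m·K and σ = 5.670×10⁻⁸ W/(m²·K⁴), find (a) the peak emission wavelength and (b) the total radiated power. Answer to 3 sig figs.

(a) λ_max = b/T = 2.898×10⁻³/3091 = 9.376×10⁻⁷ m = 938 nm.
Area A = 0.700 cm² = 7.00×10⁻⁵ m².
(b) P = εσAT⁴ = 0.342×5.670×10⁻⁸×7.00×10⁻⁵×(3091)⁴ = 124 W.

λ_max ≈ 938 nm; P ≈ 124 W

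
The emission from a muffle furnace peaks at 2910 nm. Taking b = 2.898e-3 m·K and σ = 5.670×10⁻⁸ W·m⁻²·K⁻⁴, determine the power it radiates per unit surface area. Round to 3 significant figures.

Wien's law: T = b/λ_max = 2.898×10⁻³/2.910×10⁻⁶ = 995.876 K.
Then I = σT⁴ = 5.670×10⁻⁸×(995.876)⁴ = 5.58×10⁴ W/m².

I ≈ 5.58×10⁴ W/m²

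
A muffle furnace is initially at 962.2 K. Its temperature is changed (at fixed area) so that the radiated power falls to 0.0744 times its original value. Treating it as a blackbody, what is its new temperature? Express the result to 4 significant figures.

T₂ ≈ 502.5 K

P ∝ T⁴, so T₂/T₁ = (P₂/P₁)^(1/4) = (0.0744)^(1/4) = 0.522268.
T₂ = 962.2 × 0.522268 = 502.5 K.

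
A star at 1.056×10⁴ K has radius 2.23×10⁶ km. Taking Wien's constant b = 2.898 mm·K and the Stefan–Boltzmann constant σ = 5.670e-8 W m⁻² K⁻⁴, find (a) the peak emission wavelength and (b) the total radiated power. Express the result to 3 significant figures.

λ_max ≈ 274 nm; P ≈ 4.41×10²⁸ W

(a) λ_max = b/T = 2.898×10⁻³/1.056×10⁴ = 2.744×10⁻⁷ m = 274 nm.
Surface area A = 4πR² = 4π(2.23×10⁹ m)² = 6.24913×10¹⁹ m².
(b) P = σAT⁴ = 5.670×10⁻⁸×6.24913×10¹⁹×(1.056×10⁴)⁴ = 4.41×10²⁸ W.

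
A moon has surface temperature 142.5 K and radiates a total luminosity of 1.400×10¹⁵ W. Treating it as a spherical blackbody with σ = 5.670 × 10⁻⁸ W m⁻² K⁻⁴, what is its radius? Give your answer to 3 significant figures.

L = 4πR²σT⁴ ⇒ R = √(L/(4πσT⁴)).
σT⁴ = 23.3799 W/m², so R = √(1.400×10¹⁵/(4π×23.3799)) = 2.18×10⁶ m.

R ≈ 2.18×10⁶ m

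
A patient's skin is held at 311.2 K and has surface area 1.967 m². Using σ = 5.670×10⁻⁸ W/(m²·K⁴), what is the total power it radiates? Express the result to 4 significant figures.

P ≈ 1046 W

Area A = 1.967 m².
P = σAT⁴ = 5.670×10⁻⁸ × 1.967 × (311.2)⁴ = 1046 W.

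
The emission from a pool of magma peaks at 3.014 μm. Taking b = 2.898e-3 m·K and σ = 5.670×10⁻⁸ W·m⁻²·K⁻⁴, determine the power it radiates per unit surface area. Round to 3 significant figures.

I ≈ 4.85×10⁴ W/m²

Wien's law: T = b/λ_max = 2.898×10⁻³/3.014×10⁻⁶ = 961.513 K.
Then I = σT⁴ = 5.670×10⁻⁸×(961.513)⁴ = 4.85×10⁴ W/m².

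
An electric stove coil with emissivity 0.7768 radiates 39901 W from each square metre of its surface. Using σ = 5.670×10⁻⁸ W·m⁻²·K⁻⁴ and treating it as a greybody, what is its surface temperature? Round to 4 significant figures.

T ≈ 975.6 K

I = εσT⁴, so T = (I/εσ)^(1/4) = (39901/(0.7768×5.670×10⁻⁸))^(1/4) = 975.6 K.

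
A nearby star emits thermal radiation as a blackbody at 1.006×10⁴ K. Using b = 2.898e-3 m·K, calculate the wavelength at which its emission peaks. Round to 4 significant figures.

Wien's displacement law: λ_max = b/T = (2.898×10⁻³ m·K)/(1.006×10⁴ K) = 2.8807×10⁻⁷ m.
That is 288.1 nm, in the ultraviolet range.

λ_max ≈ 288.1 nm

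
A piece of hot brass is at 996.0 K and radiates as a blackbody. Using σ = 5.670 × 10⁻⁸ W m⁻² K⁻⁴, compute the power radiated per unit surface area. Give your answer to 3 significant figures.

I ≈ 5.58×10⁴ W/m²

Stefan–Boltzmann: I = σT⁴ = 5.670×10⁻⁸ × (996.0)⁴ = 5.58×10⁴ W/m².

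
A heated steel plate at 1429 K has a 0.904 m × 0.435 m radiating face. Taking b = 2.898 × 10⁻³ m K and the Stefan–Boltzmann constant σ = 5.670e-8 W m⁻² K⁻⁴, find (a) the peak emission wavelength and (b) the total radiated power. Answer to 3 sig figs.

λ_max ≈ 2.03×10³ nm; P ≈ 9.30×10⁴ W

(a) λ_max = b/T = 2.898×10⁻³/1429 = 2.028×10⁻⁶ m = 2.03×10³ nm.
Area A = 0.904 × 0.435 = 0.39324 m².
(b) P = σAT⁴ = 5.670×10⁻⁸×0.39324×(1429)⁴ = 9.30×10⁴ W.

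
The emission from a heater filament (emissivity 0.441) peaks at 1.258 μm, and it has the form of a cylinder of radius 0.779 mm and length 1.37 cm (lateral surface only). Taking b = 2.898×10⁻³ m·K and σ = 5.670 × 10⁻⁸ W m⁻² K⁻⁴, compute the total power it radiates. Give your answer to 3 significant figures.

Wien's law: T = b/λ_max = 2.898×10⁻³/1.258×10⁻⁶ = 2303.66 K.
Lateral area A = 2πrL = 2π×7.79×10⁻⁴×0.0137 = 6.70560×10⁻⁵ m².
Then P = εσAT⁴ = 0.441×5.670×10⁻⁸×6.70560×10⁻⁵×(2303.66)⁴ = 47.2 W.

P ≈ 47.2 W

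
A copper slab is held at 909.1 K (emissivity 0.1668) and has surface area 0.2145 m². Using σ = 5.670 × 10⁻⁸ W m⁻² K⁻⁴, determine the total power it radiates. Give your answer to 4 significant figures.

Area A = 0.2145 m².
P = εσAT⁴ = 0.1668 × 5.670×10⁻⁸ × 0.2145 × (909.1)⁴ = 1386 W.

P ≈ 1386 W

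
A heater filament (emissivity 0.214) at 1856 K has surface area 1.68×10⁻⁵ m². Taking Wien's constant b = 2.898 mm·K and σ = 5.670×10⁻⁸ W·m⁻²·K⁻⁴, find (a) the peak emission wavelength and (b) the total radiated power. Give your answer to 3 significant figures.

(a) λ_max = b/T = 2.898×10⁻³/1856 = 1.561×10⁻⁶ m = 1.56×10³ nm.
Area A = 1.68×10⁻⁵ m².
(b) P = εσAT⁴ = 0.214×5.670×10⁻⁸×1.68×10⁻⁵×(1856)⁴ = 2.42 W.

λ_max ≈ 1.56×10³ nm; P ≈ 2.42 W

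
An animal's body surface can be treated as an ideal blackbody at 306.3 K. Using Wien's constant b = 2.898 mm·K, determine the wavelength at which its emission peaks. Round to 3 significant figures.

Wien's displacement law: λ_max = b/T = (2.898×10⁻³ m·K)/(306.3 K) = 9.461×10⁻⁶ m.
That is 9.46 μm, in the infrared range.

λ_max ≈ 9.46 μm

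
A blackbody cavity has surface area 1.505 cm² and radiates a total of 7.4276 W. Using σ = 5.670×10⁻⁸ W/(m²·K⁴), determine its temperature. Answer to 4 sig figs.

T ≈ 965.9 K

Area A = 1.505 cm² = 1.505×10⁻⁴ m².
P = σAT⁴ ⇒ T = (P/(σA))^(1/4) = (7.4276/(5.670×10⁻⁸×1.505×10⁻⁴))^(1/4) = 965.9 K.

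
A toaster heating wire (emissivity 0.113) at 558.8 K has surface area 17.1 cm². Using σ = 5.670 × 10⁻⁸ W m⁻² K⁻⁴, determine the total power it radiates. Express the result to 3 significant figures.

Area A = 17.1 cm² = 1.71×10⁻³ m².
P = εσAT⁴ = 0.113 × 5.670×10⁻⁸ × 1.71×10⁻³ × (558.8)⁴ = 1.07 W.

P ≈ 1.07 W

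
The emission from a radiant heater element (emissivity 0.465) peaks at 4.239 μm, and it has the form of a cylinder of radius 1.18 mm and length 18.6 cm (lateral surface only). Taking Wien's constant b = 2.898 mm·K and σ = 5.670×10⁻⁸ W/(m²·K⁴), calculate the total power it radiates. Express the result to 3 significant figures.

Wien's law: T = b/λ_max = 2.898×10⁻³/4.239×10⁻⁶ = 683.652 K.
Lateral area A = 2πrL = 2π×1.18×10⁻³×0.186 = 1.37903×10⁻³ m².
Then P = εσAT⁴ = 0.465×5.670×10⁻⁸×1.37903×10⁻³×(683.652)⁴ = 7.94 W.

P ≈ 7.94 W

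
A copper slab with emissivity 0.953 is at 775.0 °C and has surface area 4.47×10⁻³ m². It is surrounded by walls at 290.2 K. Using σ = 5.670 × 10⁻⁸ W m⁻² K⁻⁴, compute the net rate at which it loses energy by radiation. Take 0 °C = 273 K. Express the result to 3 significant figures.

Net loss ≈ 290 W

T = 775.0 °C + 273 = 1048.0 K.
Area A = 4.47×10⁻³ m².
Net radiated power P_net = εσA(T⁴ − T₀⁴) = 0.953×5.670×10⁻⁸×4.47×10⁻³×(1048.0⁴ − 290.2⁴).
T⁴ − T₀⁴ = 1.20627×10¹² − 7.09234×10⁹ = 1.19918×10¹² K⁴, so P_net = 290 W.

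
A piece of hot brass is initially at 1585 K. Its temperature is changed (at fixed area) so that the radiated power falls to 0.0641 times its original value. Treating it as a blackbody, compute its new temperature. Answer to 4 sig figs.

T₂ ≈ 797.5 K

P ∝ T⁴, so T₂/T₁ = (P₂/P₁)^(1/4) = (0.0641)^(1/4) = 0.503170.
T₂ = 1585 × 0.503170 = 797.5 K.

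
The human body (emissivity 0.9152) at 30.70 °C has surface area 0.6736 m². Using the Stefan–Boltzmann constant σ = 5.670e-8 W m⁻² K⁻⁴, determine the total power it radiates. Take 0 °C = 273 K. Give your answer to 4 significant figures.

T = 30.70 °C + 273 = 303.70 K.
Area A = 0.6736 m².
P = εσAT⁴ = 0.9152 × 5.670×10⁻⁸ × 0.6736 × (303.70)⁴ = 297.4 W.

P ≈ 297.4 W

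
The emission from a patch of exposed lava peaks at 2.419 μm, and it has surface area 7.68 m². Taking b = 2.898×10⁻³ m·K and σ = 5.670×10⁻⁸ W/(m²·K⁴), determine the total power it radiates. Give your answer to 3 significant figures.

P ≈ 8.97×10⁵ W

Wien's law: T = b/λ_max = 2.898×10⁻³/2.419×10⁻⁶ = 1198.02 K.
Area A = 7.68 m².
Then P = σAT⁴ = 5.670×10⁻⁸×7.68×(1198.02)⁴ = 8.97×10⁵ W.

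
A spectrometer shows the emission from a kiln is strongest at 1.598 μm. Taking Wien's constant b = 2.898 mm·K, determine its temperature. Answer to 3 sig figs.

Wien's law gives T = b/λ_max = (2.898×10⁻³ m·K)/(1.598×10⁻⁶ m) = 1.81×10³ K.

T ≈ 1.81×10³ K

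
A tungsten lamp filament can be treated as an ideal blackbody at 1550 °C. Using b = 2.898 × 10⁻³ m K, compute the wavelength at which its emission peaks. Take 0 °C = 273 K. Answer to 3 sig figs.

T = 1550 °C + 273 = 1823 K.
Wien's displacement law: λ_max = b/T = (2.898×10⁻³ m·K)/(1823 K) = 1.590×10⁻⁶ m.
That is 1.59 μm, in the infrared range.

λ_max ≈ 1.59 μm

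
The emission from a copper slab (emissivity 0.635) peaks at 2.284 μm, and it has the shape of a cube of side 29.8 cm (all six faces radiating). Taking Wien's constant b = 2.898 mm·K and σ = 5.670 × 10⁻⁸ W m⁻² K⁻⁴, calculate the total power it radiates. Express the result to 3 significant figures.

P ≈ 4.97×10⁴ W

Wien's law: T = b/λ_max = 2.898×10⁻³/2.284×10⁻⁶ = 1268.83 K.
Area A = 6s² = 6×(0.298 m)² = 0.532824 m².
Then P = εσAT⁴ = 0.635×5.670×10⁻⁸×0.532824×(1268.83)⁴ = 4.97×10⁴ W.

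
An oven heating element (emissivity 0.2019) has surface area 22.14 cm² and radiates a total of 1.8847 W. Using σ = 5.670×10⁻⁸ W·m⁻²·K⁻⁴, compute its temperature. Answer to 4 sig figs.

T ≈ 522.2 K

Area A = 22.14 cm² = 2.214×10⁻³ m².
P = εσAT⁴ ⇒ T = (P/(εσA))^(1/4) = (1.8847/(0.2019×5.670×10⁻⁸×2.214×10⁻³))^(1/4) = 522.2 K.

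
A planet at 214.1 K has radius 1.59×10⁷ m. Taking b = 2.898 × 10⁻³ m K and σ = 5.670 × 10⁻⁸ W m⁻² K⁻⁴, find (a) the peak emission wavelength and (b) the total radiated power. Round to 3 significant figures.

λ_max ≈ 13.5 μm; P ≈ 3.78×10¹⁷ W

(a) λ_max = b/T = 2.898×10⁻³/214.1 = 1.354×10⁻⁵ m = 13.5 μm.
Surface area A = 4πR² = 4π(1.59×10⁷ m)² = 3.17690×10¹⁵ m².
(b) P = σAT⁴ = 5.670×10⁻⁸×3.17690×10¹⁵×(214.1)⁴ = 3.78×10¹⁷ W.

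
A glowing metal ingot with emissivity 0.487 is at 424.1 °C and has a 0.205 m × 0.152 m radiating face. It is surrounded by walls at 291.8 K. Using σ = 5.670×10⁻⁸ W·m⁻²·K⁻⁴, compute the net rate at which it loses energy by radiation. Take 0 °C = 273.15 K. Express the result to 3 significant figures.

T = 424.1 °C + 273.15 = 697.25 K.
Area A = 0.205 × 0.152 = 0.03116 m².
Net radiated power P_net = εσA(T⁴ − T₀⁴) = 0.487×5.670×10⁻⁸×0.03116×(697.25⁴ − 291.8⁴).
T⁴ − T₀⁴ = 2.36349×10¹¹ − 7.25005×10⁹ = 2.29099×10¹¹ K⁴, so P_net = 197 W.

Net loss ≈ 197 W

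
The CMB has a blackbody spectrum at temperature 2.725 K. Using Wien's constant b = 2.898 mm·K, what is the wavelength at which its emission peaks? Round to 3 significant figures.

Wien's displacement law: λ_max = b/T = (2.898×10⁻³ m·K)/(2.725 K) = 1.063×10⁻³ m.
That is 1.06×10⁻³ m, in the microwave range.

λ_max ≈ 1.06×10⁻³ m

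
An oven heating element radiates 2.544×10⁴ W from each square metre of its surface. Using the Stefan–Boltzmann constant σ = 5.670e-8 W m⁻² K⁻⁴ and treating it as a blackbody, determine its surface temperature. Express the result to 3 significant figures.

T ≈ 818 K

I = σT⁴, so T = (I/σ)^(1/4) = (2.544×10⁴/(5.670×10⁻⁸))^(1/4) = 818 K.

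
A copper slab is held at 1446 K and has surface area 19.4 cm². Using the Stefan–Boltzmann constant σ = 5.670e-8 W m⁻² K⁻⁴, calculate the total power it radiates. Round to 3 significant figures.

Area A = 19.4 cm² = 1.94×10⁻³ m².
P = σAT⁴ = 5.670×10⁻⁸ × 1.94×10⁻³ × (1446)⁴ = 481 W.

P ≈ 481 W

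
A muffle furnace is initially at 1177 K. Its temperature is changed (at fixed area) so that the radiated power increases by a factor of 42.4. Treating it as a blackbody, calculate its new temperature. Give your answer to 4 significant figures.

P ∝ T⁴, so T₂/T₁ = (P₂/P₁)^(1/4) = (42.4)^(1/4) = 2.55177.
T₂ = 1177 × 2.55177 = 3003 K.

T₂ ≈ 3003 K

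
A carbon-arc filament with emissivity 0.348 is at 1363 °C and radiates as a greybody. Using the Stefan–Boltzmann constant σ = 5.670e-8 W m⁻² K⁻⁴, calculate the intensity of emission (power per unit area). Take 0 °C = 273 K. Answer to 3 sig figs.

T = 1363 °C + 273 = 1636 K.
Stefan–Boltzmann: I = εσT⁴ = 0.348 × 5.670×10⁻⁸ × (1636)⁴ = 1.41×10⁵ W/m².

I ≈ 1.41×10⁵ W/m²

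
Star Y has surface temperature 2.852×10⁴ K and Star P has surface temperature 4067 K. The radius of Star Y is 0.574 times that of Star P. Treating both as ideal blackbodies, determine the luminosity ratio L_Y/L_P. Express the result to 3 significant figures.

L_Y/L_P ≈ 797

L ∝ R²T⁴, so L_Y/L_P = (R_Y/R_P)²(T_Y/T_P)⁴ = (0.574)² × (2.852×10⁴/4067)⁴ = 0.329476 × 2418.25 = 797.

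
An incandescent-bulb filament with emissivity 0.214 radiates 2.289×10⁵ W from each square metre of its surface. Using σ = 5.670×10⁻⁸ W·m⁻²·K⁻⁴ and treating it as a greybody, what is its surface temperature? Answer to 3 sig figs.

I = εσT⁴, so T = (I/εσ)^(1/4) = (2.289×10⁵/(0.214×5.670×10⁻⁸))^(1/4) = 2.08×10³ K.

T ≈ 2.08×10³ K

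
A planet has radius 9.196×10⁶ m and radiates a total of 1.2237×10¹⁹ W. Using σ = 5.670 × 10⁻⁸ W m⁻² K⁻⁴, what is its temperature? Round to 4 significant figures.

Surface area A = 4πR² = 4π(9.196×10⁶ m)² = 1.06269×10¹⁵ m².
P = σAT⁴ ⇒ T = (P/(σA))^(1/4) = (1.2237×10¹⁹/(5.670×10⁻⁸×1.06269×10¹⁵))^(1/4) = 671.3 K.

T ≈ 671.3 K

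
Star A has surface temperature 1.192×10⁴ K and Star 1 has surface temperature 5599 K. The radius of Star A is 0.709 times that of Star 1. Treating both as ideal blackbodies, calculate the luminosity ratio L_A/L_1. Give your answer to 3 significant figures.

L ∝ R²T⁴, so L_A/L_1 = (R_A/R_1)²(T_A/T_1)⁴ = (0.709)² × (1.192×10⁴/5599)⁴ = 0.502681 × 20.5430 = 10.3.

L_A/L_1 ≈ 10.3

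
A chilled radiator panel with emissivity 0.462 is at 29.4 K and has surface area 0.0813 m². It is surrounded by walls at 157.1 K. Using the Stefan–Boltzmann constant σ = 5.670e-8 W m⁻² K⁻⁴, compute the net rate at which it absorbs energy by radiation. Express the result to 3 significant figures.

Net gain ≈ 1.30 W

Area A = 0.0813 m².
Net radiated power P_net = εσA(T⁴ − T₀⁴) = 0.462×5.670×10⁻⁸×0.0813×(29.4⁴ − 157.1⁴).
T⁴ − T₀⁴ = 7.47118×10⁵ − 6.09123×10⁸ = -6.08376×10⁸ K⁴, so P_net = -1.30 W — negative, meaning a net gain of 1.30 W.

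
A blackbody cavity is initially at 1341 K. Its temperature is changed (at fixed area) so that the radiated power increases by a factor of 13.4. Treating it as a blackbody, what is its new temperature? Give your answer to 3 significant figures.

T₂ ≈ 2.57×10³ K

P ∝ T⁴, so T₂/T₁ = (P₂/P₁)^(1/4) = (13.4)^(1/4) = 1.91327.
T₂ = 1341 × 1.91327 = 2.57×10³ K.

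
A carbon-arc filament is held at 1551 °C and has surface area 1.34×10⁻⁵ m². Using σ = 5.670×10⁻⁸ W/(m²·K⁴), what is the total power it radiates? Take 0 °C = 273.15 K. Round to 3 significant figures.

P ≈ 8.41 W

T = 1551 °C + 273.15 = 1824.15 K.
Area A = 1.34×10⁻⁵ m².
P = σAT⁴ = 5.670×10⁻⁸ × 1.34×10⁻⁵ × (1824.15)⁴ = 8.41 W.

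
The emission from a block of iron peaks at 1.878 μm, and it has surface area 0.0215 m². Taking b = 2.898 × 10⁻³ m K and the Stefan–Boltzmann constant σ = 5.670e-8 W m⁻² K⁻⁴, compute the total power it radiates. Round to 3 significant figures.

Wien's law: T = b/λ_max = 2.898×10⁻³/1.878×10⁻⁶ = 1543.13 K.
Area A = 0.0215 m².
Then P = σAT⁴ = 5.670×10⁻⁸×0.0215×(1543.13)⁴ = 6.91×10³ W.

P ≈ 6.91×10³ W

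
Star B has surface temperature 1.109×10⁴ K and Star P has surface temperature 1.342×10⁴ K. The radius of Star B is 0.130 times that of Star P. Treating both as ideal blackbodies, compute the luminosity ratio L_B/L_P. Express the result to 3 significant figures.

L_B/L_P ≈ 7.88×10⁻³

L ∝ R²T⁴, so L_B/L_P = (R_B/R_P)²(T_B/T_P)⁴ = (0.130)² × (1.109×10⁴/1.342×10⁴)⁴ = 0.0169 × 0.466354 = 7.88×10⁻³.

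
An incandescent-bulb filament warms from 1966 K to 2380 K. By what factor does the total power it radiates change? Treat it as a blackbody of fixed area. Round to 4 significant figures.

P₂/P₁ ≈ 2.148

P ∝ T⁴, so P₂/P₁ = (T₂/T₁)⁴ = (2380/1966)⁴ = (1.21058)⁴ = 2.148.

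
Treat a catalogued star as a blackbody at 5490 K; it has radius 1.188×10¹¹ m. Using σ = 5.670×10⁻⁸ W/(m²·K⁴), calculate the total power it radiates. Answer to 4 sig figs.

P ≈ 9.135×10³⁰ W

Surface area A = 4πR² = 4π(1.188×10¹¹ m)² = 1.77355×10²³ m².
P = σAT⁴ = 5.670×10⁻⁸ × 1.77355×10²³ × (5490)⁴ = 9.135×10³⁰ W.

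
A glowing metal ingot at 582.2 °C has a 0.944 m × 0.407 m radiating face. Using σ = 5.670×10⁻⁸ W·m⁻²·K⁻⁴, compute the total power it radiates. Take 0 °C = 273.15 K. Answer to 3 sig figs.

P ≈ 1.17×10⁴ W

T = 582.2 °C + 273.15 = 855.35 K.
Area A = 0.944 × 0.407 = 0.384208 m².
P = σAT⁴ = 5.670×10⁻⁸ × 0.384208 × (855.35)⁴ = 1.17×10⁴ W.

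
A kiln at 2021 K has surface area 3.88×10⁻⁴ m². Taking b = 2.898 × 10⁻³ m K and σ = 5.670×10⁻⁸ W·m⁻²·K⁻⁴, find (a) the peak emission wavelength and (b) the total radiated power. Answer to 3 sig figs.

λ_max ≈ 1.43×10³ nm; P ≈ 367 W

(a) λ_max = b/T = 2.898×10⁻³/2021 = 1.434×10⁻⁶ m = 1.43×10³ nm.
Area A = 3.88×10⁻⁴ m².
(b) P = σAT⁴ = 5.670×10⁻⁸×3.88×10⁻⁴×(2021)⁴ = 367 W.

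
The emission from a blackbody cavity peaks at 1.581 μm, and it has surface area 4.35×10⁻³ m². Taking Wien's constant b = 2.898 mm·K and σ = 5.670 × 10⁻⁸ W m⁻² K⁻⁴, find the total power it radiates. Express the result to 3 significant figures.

P ≈ 2.78×10³ W

Wien's law: T = b/λ_max = 2.898×10⁻³/1.581×10⁻⁶ = 1833.02 K.
Area A = 4.35×10⁻³ m².
Then P = σAT⁴ = 5.670×10⁻⁸×4.35×10⁻³×(1833.02)⁴ = 2.78×10³ W.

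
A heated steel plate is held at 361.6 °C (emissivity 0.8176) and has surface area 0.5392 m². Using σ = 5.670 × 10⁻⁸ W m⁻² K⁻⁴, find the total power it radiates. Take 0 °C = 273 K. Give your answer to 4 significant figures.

P ≈ 4054 W

T = 361.6 °C + 273 = 634.6 K.
Area A = 0.5392 m².
P = εσAT⁴ = 0.8176 × 5.670×10⁻⁸ × 0.5392 × (634.6)⁴ = 4054 W.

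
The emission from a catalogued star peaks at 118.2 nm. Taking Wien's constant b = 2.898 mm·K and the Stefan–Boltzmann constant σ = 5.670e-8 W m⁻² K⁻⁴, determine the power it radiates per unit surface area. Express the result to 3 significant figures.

I ≈ 2.05×10¹⁰ W/m²

Wien's law: T = b/λ_max = 2.898×10⁻³/1.182×10⁻⁷ = 24517.8 K.
Then I = σT⁴ = 5.670×10⁻⁸×(24517.8)⁴ = 2.05×10¹⁰ W/m².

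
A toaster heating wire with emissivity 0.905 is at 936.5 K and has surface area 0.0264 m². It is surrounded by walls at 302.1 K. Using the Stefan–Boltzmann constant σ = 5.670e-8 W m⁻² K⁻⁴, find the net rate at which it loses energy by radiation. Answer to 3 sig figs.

Area A = 0.0264 m².
Net radiated power P_net = εσA(T⁴ − T₀⁴) = 0.905×5.670×10⁻⁸×0.0264×(936.5⁴ − 302.1⁴).
T⁴ − T₀⁴ = 7.69186×10¹¹ − 8.32919×10⁹ = 7.60857×10¹¹ K⁴, so P_net = 1.03×10³ W.

Net loss ≈ 1.03×10³ W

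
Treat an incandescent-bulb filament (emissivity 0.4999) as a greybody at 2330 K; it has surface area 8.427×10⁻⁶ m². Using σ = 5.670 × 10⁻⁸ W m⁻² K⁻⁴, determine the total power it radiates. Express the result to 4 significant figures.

P ≈ 7.040 W

Area A = 8.427×10⁻⁶ m².
P = εσAT⁴ = 0.4999 × 5.670×10⁻⁸ × 8.427×10⁻⁶ × (2330)⁴ = 7.040 W.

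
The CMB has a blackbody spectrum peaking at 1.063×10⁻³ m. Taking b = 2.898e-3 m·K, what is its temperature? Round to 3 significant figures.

Wien's law gives T = b/λ_max = (2.898×10⁻³ m·K)/(1.063×10⁻³ m) = 2.73 K.

T ≈ 2.73 K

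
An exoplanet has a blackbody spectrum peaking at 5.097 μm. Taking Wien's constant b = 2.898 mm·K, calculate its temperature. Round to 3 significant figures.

T ≈ 569 K

Wien's law gives T = b/λ_max = (2.898×10⁻³ m·K)/(5.097×10⁻⁶ m) = 569 K.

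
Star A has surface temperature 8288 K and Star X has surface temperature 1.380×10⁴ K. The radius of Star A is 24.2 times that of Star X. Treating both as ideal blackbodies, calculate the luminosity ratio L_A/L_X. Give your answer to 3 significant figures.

L ∝ R²T⁴, so L_A/L_X = (R_A/R_X)²(T_A/T_X)⁴ = (24.2)² × (8288/1.380×10⁴)⁴ = 585.64 × 0.130102 = 76.2.

L_A/L_X ≈ 76.2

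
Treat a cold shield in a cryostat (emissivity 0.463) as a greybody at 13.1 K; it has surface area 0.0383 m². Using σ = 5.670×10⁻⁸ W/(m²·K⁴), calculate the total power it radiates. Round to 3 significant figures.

P ≈ 2.96×10⁻⁵ W

Area A = 0.0383 m².
P = εσAT⁴ = 0.463 × 5.670×10⁻⁸ × 0.0383 × (13.1)⁴ = 2.96×10⁻⁵ W.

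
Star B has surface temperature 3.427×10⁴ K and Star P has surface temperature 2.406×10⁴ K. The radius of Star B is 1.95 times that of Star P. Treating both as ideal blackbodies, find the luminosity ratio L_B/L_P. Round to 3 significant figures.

L ∝ R²T⁴, so L_B/L_P = (R_B/R_P)²(T_B/T_P)⁴ = (1.95)² × (3.427×10⁴/2.406×10⁴)⁴ = 3.8025 × 4.11599 = 15.7.

L_B/L_P ≈ 15.7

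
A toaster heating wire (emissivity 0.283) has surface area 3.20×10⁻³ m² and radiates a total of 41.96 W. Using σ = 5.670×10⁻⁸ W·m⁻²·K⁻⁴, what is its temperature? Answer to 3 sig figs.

T ≈ 951 K

Area A = 3.20×10⁻³ m².
P = εσAT⁴ ⇒ T = (P/(εσA))^(1/4) = (41.96/(0.283×5.670×10⁻⁸×3.20×10⁻³))^(1/4) = 951 K.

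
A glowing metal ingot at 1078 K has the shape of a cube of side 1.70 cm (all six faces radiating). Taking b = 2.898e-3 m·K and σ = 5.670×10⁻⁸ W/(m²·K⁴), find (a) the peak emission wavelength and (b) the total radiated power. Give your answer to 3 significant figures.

λ_max ≈ 2.69 μm; P ≈ 133 W

(a) λ_max = b/T = 2.898×10⁻³/1078 = 2.688×10⁻⁶ m = 2.69 μm.
Area A = 6s² = 6×(0.0170 m)² = 1.734×10⁻³ m².
(b) P = σAT⁴ = 5.670×10⁻⁸×1.734×10⁻³×(1078)⁴ = 133 W.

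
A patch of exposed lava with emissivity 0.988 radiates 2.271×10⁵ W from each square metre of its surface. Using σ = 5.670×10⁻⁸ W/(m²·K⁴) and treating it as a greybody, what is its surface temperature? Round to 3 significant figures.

I = εσT⁴, so T = (I/εσ)^(1/4) = (2.271×10⁵/(0.988×5.670×10⁻⁸))^(1/4) = 1.42×10³ K.

T ≈ 1.42×10³ K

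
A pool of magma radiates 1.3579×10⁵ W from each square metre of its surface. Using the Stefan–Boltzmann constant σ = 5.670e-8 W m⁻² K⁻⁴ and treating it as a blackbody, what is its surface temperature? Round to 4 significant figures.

T ≈ 1244 K

I = σT⁴, so T = (I/σ)^(1/4) = (1.3579×10⁵/(5.670×10⁻⁸))^(1/4) = 1244 K.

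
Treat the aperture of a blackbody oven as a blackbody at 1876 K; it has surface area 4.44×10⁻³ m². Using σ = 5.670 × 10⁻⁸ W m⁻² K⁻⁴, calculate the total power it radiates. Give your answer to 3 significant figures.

Area A = 4.44×10⁻³ m².
P = σAT⁴ = 5.670×10⁻⁸ × 4.44×10⁻³ × (1876)⁴ = 3.12×10³ W.

P ≈ 3.12×10³ W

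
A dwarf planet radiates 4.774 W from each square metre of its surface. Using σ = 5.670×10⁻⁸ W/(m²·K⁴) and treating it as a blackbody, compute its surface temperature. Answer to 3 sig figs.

I = σT⁴, so T = (I/σ)^(1/4) = (4.774/(5.670×10⁻⁸))^(1/4) = 95.8 K.

T ≈ 95.8 K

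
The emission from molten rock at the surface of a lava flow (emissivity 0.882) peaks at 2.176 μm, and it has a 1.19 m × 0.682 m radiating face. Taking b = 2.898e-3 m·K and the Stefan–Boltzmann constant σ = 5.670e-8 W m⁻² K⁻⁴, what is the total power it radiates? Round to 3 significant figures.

Wien's law: T = b/λ_max = 2.898×10⁻³/2.176×10⁻⁶ = 1331.80 K.
Area A = 1.19 × 0.682 = 0.81158 m².
Then P = εσAT⁴ = 0.882×5.670×10⁻⁸×0.81158×(1331.80)⁴ = 1.28×10⁵ W.

P ≈ 1.28×10⁵ W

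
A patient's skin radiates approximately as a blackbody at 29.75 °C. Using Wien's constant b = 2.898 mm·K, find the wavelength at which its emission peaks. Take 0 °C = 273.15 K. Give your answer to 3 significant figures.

T = 29.75 °C + 273.15 = 302.90 K.
Wien's displacement law: λ_max = b/T = (2.898×10⁻³ m·K)/(302.90 K) = 9.568×10⁻⁶ m.
That is 9.57 μm, in the infrared range.

λ_max ≈ 9.57 μm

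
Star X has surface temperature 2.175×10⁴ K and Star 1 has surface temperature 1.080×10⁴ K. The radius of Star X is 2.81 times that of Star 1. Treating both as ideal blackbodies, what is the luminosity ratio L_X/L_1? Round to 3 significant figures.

L ∝ R²T⁴, so L_X/L_1 = (R_X/R_1)²(T_X/T_1)⁴ = (2.81)² × (2.175×10⁴/1.080×10⁴)⁴ = 7.8961 × 16.4491 = 130.

L_X/L_1 ≈ 130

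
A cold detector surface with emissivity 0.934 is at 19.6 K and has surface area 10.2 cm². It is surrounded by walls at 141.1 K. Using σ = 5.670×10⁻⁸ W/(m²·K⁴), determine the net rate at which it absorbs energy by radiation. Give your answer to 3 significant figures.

Net gain ≈ 0.0214 W

Area A = 10.2 cm² = 1.02×10⁻³ m².
Net radiated power P_net = εσA(T⁴ − T₀⁴) = 0.934×5.670×10⁻⁸×1.02×10⁻³×(19.6⁴ − 141.1⁴).
T⁴ − T₀⁴ = 1.47579×10⁵ − 3.96377×10⁸ = -3.96229×10⁸ K⁴, so P_net = -0.0214 W — negative, meaning a net gain of 0.0214 W.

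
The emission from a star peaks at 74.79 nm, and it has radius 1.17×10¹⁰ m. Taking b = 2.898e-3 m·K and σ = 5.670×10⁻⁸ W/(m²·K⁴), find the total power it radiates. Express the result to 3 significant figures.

Wien's law: T = b/λ_max = 2.898×10⁻³/7.479×10⁻⁸ = 38748.5 K.
Surface area A = 4πR² = 4π(1.17×10¹⁰ m)² = 1.72021×10²¹ m².
Then P = σAT⁴ = 5.670×10⁻⁸×1.72021×10²¹×(38748.5)⁴ = 2.20×10³² W.

P ≈ 2.20×10³² W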